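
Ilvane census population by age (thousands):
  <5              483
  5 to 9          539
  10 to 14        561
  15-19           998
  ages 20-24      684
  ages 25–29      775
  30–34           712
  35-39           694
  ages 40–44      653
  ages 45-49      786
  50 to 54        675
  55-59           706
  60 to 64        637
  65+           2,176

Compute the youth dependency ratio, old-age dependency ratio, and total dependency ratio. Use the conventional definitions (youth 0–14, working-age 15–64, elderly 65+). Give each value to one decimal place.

Youth dependency ratio: 21.6
Old-age dependency ratio: 29.7
Total dependency ratio: 51.4

0–14: 483 + 539 + 561 = 1,583
15–64: 998 + 684 + 775 + 712 + 694 + 653 + 786 + 675 + 706 + 637 = 7,320
65+: 2,176
Youth dependency ratio = 1,583 / 7,320 × 100 = 21.6
Old-age dependency ratio = 2,176 / 7,320 × 100 = 29.7
Total dependency ratio = (1,583 + 2,176) / 7,320 × 100 = 3,759 / 7,320 × 100 = 51.4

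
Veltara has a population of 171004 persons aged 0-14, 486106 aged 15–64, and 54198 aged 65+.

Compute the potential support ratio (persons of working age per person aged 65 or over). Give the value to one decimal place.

Potential support ratio: 9.0

Potential support ratio = 486106 / 54198 = 9.0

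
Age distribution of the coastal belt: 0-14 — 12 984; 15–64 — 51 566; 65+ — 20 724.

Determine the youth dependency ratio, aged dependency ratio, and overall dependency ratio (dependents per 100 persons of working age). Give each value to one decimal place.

Youth dependency ratio = 12 984 / 51 566 × 100 = 25.2
Old-age dependency ratio = 20 724 / 51 566 × 100 = 40.2
Total dependency ratio = (12 984 + 20 724) / 51 566 × 100 = 33 708 / 51 566 × 100 = 65.4

Youth dependency ratio: 25.2
Old-age dependency ratio: 40.2
Total dependency ratio: 65.4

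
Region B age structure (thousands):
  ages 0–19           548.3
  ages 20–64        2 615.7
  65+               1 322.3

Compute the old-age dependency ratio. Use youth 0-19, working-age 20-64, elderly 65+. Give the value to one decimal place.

Old-age dependency ratio: 50.6

Old-age dependency ratio = 1 322.3 / 2 615.7 × 100 = 50.6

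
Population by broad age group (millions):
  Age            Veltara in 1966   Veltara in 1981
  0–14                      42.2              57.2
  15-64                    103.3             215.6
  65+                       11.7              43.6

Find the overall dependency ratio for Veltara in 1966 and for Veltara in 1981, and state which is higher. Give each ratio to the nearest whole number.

Veltara in 1966: (42.2 + 11.7) / 103.3 × 100 = 53.9 / 103.3 × 100 = 52
Veltara in 1981: (57.2 + 43.6) / 215.6 × 100 = 100.8 / 215.6 × 100 = 47

Veltara in 1966: 52
Veltara in 1981: 47
Higher: Veltara in 1966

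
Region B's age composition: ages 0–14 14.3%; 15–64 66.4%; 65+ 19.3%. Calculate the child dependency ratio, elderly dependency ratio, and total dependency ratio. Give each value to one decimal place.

Youth dependency ratio: 21.5
Old-age dependency ratio: 29.1
Total dependency ratio: 50.6

Youth dependency ratio = 14.3 / 66.4 × 100 = 21.5
Old-age dependency ratio = 19.3 / 66.4 × 100 = 29.1
Total dependency ratio = (14.3 + 19.3) / 66.4 × 100 = 33.6 / 66.4 × 100 = 50.6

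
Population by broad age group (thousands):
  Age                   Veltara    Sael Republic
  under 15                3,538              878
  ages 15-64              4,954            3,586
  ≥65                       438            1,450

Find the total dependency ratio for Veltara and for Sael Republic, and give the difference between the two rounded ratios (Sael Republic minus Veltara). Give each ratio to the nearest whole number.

Veltara: (3,538 + 438) / 4,954 × 100 = 3,976 / 4,954 × 100 = 80
Sael Republic: (878 + 1,450) / 3,586 × 100 = 2,328 / 3,586 × 100 = 65

Veltara: 80
Sael Republic: 65
Difference: -15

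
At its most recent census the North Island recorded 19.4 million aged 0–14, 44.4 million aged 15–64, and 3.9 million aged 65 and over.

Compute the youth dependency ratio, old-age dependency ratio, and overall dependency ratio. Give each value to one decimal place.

Youth dependency ratio = 19.4 / 44.4 × 100 = 43.7
Old-age dependency ratio = 3.9 / 44.4 × 100 = 8.8
Total dependency ratio = (19.4 + 3.9) / 44.4 × 100 = 23.3 / 44.4 × 100 = 52.5

Youth dependency ratio: 43.7
Old-age dependency ratio: 8.8
Total dependency ratio: 52.5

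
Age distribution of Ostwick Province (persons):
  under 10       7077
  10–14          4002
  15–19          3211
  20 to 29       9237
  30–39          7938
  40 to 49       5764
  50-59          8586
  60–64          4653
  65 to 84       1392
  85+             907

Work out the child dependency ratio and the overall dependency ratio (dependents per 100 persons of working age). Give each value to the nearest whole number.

0–14: 7077 + 4002 = 11079
15–64: 3211 + 9237 + 7938 + 5764 + 8586 + 4653 = 39389
65+: 1392 + 907 = 2299
Youth dependency ratio = 11079 / 39389 × 100 = 28
Total dependency ratio = (11079 + 2299) / 39389 × 100 = 13378 / 39389 × 100 = 34

Youth dependency ratio: 28
Total dependency ratio: 34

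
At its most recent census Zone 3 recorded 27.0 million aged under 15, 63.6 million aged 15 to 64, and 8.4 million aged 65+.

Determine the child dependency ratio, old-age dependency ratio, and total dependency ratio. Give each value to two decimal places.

Youth dependency ratio = 27.0 / 63.6 × 100 = 42.45
Old-age dependency ratio = 8.4 / 63.6 × 100 = 13.21
Total dependency ratio = (27.0 + 8.4) / 63.6 × 100 = 35.4 / 63.6 × 100 = 55.66

Youth dependency ratio: 42.45
Old-age dependency ratio: 13.21
Total dependency ratio: 55.66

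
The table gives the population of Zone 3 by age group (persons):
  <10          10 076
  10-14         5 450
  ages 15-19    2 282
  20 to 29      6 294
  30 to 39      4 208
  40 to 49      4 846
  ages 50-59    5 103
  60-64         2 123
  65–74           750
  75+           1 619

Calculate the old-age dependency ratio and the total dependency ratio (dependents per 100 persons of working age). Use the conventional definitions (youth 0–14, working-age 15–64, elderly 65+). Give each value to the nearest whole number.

Old-age dependency ratio: 10
Total dependency ratio: 72

0–14: 10 076 + 5 450 = 15 526
15–64: 2 282 + 6 294 + 4 208 + 4 846 + 5 103 + 2 123 = 24 856
65+: 750 + 1 619 = 2 369
Old-age dependency ratio = 2 369 / 24 856 × 100 = 10
Total dependency ratio = (15 526 + 2 369) / 24 856 × 100 = 17 895 / 24 856 × 100 = 72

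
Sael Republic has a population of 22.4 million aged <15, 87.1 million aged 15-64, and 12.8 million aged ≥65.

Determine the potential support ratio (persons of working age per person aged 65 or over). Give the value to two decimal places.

Potential support ratio = 87.1 / 12.8 = 6.80

Potential support ratio: 6.80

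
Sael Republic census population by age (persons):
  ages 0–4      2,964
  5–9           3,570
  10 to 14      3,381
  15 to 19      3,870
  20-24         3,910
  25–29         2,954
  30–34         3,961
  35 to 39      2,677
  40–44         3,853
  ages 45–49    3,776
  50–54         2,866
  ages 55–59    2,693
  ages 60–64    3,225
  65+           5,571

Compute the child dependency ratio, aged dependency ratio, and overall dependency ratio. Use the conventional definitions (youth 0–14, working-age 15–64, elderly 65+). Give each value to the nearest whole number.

0–14: 2,964 + 3,570 + 3,381 = 9,915
15–64: 3,870 + 3,910 + 2,954 + 3,961 + 2,677 + 3,853 + 3,776 + 2,866 + 2,693 + 3,225 = 33,785
65+: 5,571
Youth dependency ratio = 9,915 / 33,785 × 100 = 29
Old-age dependency ratio = 5,571 / 33,785 × 100 = 16
Total dependency ratio = (9,915 + 5,571) / 33,785 × 100 = 15,486 / 33,785 × 100 = 46

Youth dependency ratio: 29
Old-age dependency ratio: 16
Total dependency ratio: 46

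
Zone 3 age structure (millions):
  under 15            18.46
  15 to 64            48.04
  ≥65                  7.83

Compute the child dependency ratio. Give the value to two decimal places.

Youth dependency ratio: 38.43

Youth dependency ratio = 18.46 / 48.04 × 100 = 38.43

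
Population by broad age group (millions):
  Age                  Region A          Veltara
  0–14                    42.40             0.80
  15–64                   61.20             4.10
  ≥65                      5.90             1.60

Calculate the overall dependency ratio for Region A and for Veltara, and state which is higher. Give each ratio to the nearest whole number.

Region A: 79
Veltara: 59
Higher: Region A

Region A: (42.40 + 5.90) / 61.20 × 100 = 48.30 / 61.20 × 100 = 79
Veltara: (0.80 + 1.60) / 4.10 × 100 = 2.40 / 4.10 × 100 = 59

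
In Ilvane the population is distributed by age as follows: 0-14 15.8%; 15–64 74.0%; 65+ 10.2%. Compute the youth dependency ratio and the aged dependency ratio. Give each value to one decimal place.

Youth dependency ratio = 15.8 / 74.0 × 100 = 21.4
Old-age dependency ratio = 10.2 / 74.0 × 100 = 13.8

Youth dependency ratio: 21.4
Old-age dependency ratio: 13.8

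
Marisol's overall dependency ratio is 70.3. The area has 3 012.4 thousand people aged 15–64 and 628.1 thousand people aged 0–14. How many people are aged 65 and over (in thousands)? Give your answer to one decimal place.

Total dependency ratio = (youth + elderly) / working-age × 100
70.3 = (628.1 + E) / 3 012.4 × 100
⇒ 1 489.6

Aged 65 and over: 1 489.6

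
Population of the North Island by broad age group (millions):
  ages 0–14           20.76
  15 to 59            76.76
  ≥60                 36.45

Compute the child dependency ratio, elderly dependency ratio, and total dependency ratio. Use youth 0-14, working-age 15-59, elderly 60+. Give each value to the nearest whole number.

Youth dependency ratio = 20.76 / 76.76 × 100 = 27
Old-age dependency ratio = 36.45 / 76.76 × 100 = 47
Total dependency ratio = (20.76 + 36.45) / 76.76 × 100 = 57.21 / 76.76 × 100 = 75

Youth dependency ratio: 27
Old-age dependency ratio: 47
Total dependency ratio: 75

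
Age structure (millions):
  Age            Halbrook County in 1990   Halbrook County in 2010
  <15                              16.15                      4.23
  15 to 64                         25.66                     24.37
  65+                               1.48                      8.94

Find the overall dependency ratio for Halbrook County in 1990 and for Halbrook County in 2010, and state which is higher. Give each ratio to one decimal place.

Halbrook County in 1990: (16.15 + 1.48) / 25.66 × 100 = 17.63 / 25.66 × 100 = 68.7
Halbrook County in 2010: (4.23 + 8.94) / 24.37 × 100 = 13.17 / 24.37 × 100 = 54.0

Halbrook County in 1990: 68.7
Halbrook County in 2010: 54.0
Higher: Halbrook County in 1990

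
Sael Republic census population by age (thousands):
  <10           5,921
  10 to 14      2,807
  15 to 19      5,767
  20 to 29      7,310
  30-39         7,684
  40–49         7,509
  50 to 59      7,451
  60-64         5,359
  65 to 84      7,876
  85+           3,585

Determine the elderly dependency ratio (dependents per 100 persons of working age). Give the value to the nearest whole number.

0–14: 5,921 + 2,807 = 8,728
15–64: 5,767 + 7,310 + 7,684 + 7,509 + 7,451 + 5,359 = 41,080
65+: 7,876 + 3,585 = 11,461
Old-age dependency ratio = 11,461 / 41,080 × 100 = 28

Old-age dependency ratio: 28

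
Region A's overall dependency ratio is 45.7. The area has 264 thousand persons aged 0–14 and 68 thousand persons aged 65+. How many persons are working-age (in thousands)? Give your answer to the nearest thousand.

Total dependency ratio = (youth + elderly) / working-age × 100
45.7 = (264 + 68) / W × 100
⇒ 726

Working-age: 726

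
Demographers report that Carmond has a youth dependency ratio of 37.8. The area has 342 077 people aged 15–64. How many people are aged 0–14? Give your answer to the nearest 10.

Youth dependency ratio = youth / working-age × 100
37.8 = Y / 342 077 × 100
⇒ 129 310

Aged 0–14: 129 310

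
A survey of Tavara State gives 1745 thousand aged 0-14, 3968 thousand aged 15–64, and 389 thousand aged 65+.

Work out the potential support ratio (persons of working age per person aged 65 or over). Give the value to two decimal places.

Potential support ratio: 10.20

Potential support ratio = 3968 / 389 = 10.20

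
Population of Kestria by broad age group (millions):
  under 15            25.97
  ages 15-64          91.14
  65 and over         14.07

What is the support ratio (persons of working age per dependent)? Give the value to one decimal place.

Support ratio = 91.14 / (25.97 + 14.07) = 91.14 / 40.04 = 2.3

Support ratio: 2.3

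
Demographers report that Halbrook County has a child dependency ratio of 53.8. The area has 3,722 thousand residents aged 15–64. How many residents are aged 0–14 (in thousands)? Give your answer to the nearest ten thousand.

Youth dependency ratio = youth / working-age × 100
53.8 = Y / 3,722 × 100
⇒ 2,000

Aged 0–14: 2,000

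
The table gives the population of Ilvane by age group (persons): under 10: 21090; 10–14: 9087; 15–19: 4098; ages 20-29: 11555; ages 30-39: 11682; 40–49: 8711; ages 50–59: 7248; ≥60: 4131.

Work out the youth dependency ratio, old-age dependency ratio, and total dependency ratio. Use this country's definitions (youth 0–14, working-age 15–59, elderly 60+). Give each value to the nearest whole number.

Youth dependency ratio: 70
Old-age dependency ratio: 10
Total dependency ratio: 79

0–14: 21090 + 9087 = 30177
15–59: 4098 + 11555 + 11682 + 8711 + 7248 = 43294
60+: 4131
Youth dependency ratio = 30177 / 43294 × 100 = 70
Old-age dependency ratio = 4131 / 43294 × 100 = 10
Total dependency ratio = (30177 + 4131) / 43294 × 100 = 34308 / 43294 × 100 = 79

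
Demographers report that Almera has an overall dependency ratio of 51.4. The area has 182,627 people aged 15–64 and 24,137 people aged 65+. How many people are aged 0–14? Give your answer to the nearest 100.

Aged 0–14: 69,700

Total dependency ratio = (youth + elderly) / working-age × 100
51.4 = (Y + 24,137) / 182,627 × 100
⇒ 69,700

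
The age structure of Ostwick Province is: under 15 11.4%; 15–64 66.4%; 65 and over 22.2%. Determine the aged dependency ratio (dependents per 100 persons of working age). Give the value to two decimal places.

Old-age dependency ratio: 33.43

Old-age dependency ratio = 22.2 / 66.4 × 100 = 33.43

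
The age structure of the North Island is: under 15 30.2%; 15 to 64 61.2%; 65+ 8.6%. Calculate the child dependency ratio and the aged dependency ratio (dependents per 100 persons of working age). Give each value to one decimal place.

Youth dependency ratio = 30.2 / 61.2 × 100 = 49.3
Old-age dependency ratio = 8.6 / 61.2 × 100 = 14.1

Youth dependency ratio: 49.3
Old-age dependency ratio: 14.1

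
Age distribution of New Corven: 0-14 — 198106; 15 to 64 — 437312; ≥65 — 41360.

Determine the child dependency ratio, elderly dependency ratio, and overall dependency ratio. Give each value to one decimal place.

Youth dependency ratio = 198106 / 437312 × 100 = 45.3
Old-age dependency ratio = 41360 / 437312 × 100 = 9.5
Total dependency ratio = (198106 + 41360) / 437312 × 100 = 239466 / 437312 × 100 = 54.8

Youth dependency ratio: 45.3
Old-age dependency ratio: 9.5
Total dependency ratio: 54.8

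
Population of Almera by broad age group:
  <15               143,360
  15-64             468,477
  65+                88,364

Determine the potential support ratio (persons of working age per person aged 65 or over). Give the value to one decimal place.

Potential support ratio: 5.3

Potential support ratio = 468,477 / 88,364 = 5.3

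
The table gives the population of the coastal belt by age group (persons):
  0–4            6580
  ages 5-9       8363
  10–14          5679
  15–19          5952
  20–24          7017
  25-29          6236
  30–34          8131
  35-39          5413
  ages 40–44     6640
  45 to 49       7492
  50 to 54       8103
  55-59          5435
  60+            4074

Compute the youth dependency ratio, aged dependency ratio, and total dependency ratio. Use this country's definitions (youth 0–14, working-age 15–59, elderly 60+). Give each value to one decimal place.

Youth dependency ratio: 34.1
Old-age dependency ratio: 6.7
Total dependency ratio: 40.9

0–14: 6580 + 8363 + 5679 = 20622
15–59: 5952 + 7017 + 6236 + 8131 + 5413 + 6640 + 7492 + 8103 + 5435 = 60419
60+: 4074
Youth dependency ratio = 20622 / 60419 × 100 = 34.1
Old-age dependency ratio = 4074 / 60419 × 100 = 6.7
Total dependency ratio = (20622 + 4074) / 60419 × 100 = 24696 / 60419 × 100 = 40.9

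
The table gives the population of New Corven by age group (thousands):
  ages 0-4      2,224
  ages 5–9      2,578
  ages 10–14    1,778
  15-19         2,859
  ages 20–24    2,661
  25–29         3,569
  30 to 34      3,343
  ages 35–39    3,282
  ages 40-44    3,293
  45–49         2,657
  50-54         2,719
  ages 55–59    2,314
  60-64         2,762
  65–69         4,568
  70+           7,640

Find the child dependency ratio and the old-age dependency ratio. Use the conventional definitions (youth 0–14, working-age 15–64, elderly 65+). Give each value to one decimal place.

0–14: 2,224 + 2,578 + 1,778 = 6,580
15–64: 2,859 + 2,661 + 3,569 + 3,343 + 3,282 + 3,293 + 2,657 + 2,719 + 2,314 + 2,762 = 29,459
65+: 4,568 + 7,640 = 12,208
Youth dependency ratio = 6,580 / 29,459 × 100 = 22.3
Old-age dependency ratio = 12,208 / 29,459 × 100 = 41.4

Youth dependency ratio: 22.3
Old-age dependency ratio: 41.4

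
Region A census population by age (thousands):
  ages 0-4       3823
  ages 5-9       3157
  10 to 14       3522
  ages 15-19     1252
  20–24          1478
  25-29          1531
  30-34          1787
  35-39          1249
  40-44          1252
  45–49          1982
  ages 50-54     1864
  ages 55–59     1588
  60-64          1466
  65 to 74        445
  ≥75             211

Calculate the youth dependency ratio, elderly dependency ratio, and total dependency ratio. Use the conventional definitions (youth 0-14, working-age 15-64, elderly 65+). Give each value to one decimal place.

0–14: 3823 + 3157 + 3522 = 10502
15–64: 1252 + 1478 + 1531 + 1787 + 1249 + 1252 + 1982 + 1864 + 1588 + 1466 = 15449
65+: 445 + 211 = 656
Youth dependency ratio = 10502 / 15449 × 100 = 68.0
Old-age dependency ratio = 656 / 15449 × 100 = 4.2
Total dependency ratio = (10502 + 656) / 15449 × 100 = 11158 / 15449 × 100 = 72.2

Youth dependency ratio: 68.0
Old-age dependency ratio: 4.2
Total dependency ratio: 72.2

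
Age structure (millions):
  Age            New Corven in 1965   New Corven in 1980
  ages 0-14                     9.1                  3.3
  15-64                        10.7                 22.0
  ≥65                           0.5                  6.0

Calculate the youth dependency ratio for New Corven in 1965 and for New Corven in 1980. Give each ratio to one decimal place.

New Corven in 1965: 9.1 / 10.7 × 100 = 85.0
New Corven in 1980: 3.3 / 22.0 × 100 = 15.0

New Corven in 1965: 85.0
New Corven in 1980: 15.0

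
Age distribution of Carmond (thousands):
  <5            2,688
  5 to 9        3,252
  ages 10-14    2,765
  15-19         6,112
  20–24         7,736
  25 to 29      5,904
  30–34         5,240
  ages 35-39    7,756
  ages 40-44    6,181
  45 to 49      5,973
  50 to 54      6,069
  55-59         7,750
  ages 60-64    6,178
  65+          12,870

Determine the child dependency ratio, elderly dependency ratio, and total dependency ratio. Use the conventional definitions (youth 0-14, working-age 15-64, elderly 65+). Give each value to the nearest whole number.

0–14: 2,688 + 3,252 + 2,765 = 8,705
15–64: 6,112 + 7,736 + 5,904 + 5,240 + 7,756 + 6,181 + 5,973 + 6,069 + 7,750 + 6,178 = 64,899
65+: 12,870
Youth dependency ratio = 8,705 / 64,899 × 100 = 13
Old-age dependency ratio = 12,870 / 64,899 × 100 = 20
Total dependency ratio = (8,705 + 12,870) / 64,899 × 100 = 21,575 / 64,899 × 100 = 33

Youth dependency ratio: 13
Old-age dependency ratio: 20
Total dependency ratio: 33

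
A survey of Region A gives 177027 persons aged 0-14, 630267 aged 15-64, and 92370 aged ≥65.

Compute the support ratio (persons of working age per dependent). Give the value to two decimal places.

Support ratio: 2.34

Support ratio = 630267 / (177027 + 92370) = 630267 / 269397 = 2.34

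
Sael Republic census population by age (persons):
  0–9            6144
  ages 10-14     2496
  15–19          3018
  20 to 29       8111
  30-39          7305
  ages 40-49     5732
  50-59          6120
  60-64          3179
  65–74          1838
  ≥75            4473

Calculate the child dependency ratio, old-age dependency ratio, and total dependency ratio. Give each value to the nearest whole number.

Youth dependency ratio: 26
Old-age dependency ratio: 19
Total dependency ratio: 45

0–14: 6144 + 2496 = 8640
15–64: 3018 + 8111 + 7305 + 5732 + 6120 + 3179 = 33465
65+: 1838 + 4473 = 6311
Youth dependency ratio = 8640 / 33465 × 100 = 26
Old-age dependency ratio = 6311 / 33465 × 100 = 19
Total dependency ratio = (8640 + 6311) / 33465 × 100 = 14951 / 33465 × 100 = 45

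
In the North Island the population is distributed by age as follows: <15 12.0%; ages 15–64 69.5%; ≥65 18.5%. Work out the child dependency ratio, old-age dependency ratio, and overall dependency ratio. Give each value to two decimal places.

Youth dependency ratio: 17.27
Old-age dependency ratio: 26.62
Total dependency ratio: 43.88

Youth dependency ratio = 12.0 / 69.5 × 100 = 17.27
Old-age dependency ratio = 18.5 / 69.5 × 100 = 26.62
Total dependency ratio = (12.0 + 18.5) / 69.5 × 100 = 30.5 / 69.5 × 100 = 43.88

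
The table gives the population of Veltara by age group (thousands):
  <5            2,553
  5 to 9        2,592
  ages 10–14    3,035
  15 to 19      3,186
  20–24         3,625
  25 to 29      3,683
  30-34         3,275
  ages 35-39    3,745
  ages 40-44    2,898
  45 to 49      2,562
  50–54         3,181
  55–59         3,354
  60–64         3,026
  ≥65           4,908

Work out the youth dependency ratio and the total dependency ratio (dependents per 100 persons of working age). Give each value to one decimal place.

Youth dependency ratio: 25.1
Total dependency ratio: 40.2

0–14: 2,553 + 2,592 + 3,035 = 8,180
15–64: 3,186 + 3,625 + 3,683 + 3,275 + 3,745 + 2,898 + 2,562 + 3,181 + 3,354 + 3,026 = 32,535
65+: 4,908
Youth dependency ratio = 8,180 / 32,535 × 100 = 25.1
Total dependency ratio = (8,180 + 4,908) / 32,535 × 100 = 13,088 / 32,535 × 100 = 40.2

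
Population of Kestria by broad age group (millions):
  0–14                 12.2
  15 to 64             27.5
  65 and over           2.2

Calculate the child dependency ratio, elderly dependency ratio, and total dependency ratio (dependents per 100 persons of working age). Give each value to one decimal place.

Youth dependency ratio = 12.2 / 27.5 × 100 = 44.4
Old-age dependency ratio = 2.2 / 27.5 × 100 = 8.0
Total dependency ratio = (12.2 + 2.2) / 27.5 × 100 = 14.4 / 27.5 × 100 = 52.4

Youth dependency ratio: 44.4
Old-age dependency ratio: 8.0
Total dependency ratio: 52.4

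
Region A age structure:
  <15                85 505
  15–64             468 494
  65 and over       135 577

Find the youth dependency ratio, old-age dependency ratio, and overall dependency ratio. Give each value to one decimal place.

Youth dependency ratio = 85 505 / 468 494 × 100 = 18.3
Old-age dependency ratio = 135 577 / 468 494 × 100 = 28.9
Total dependency ratio = (85 505 + 135 577) / 468 494 × 100 = 221 082 / 468 494 × 100 = 47.2

Youth dependency ratio: 18.3
Old-age dependency ratio: 28.9
Total dependency ratio: 47.2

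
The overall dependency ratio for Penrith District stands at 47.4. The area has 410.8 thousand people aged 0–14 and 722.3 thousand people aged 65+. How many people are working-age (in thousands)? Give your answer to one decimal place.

Working-age: 2 390.5

Total dependency ratio = (youth + elderly) / working-age × 100
47.4 = (410.8 + 722.3) / W × 100
⇒ 2 390.5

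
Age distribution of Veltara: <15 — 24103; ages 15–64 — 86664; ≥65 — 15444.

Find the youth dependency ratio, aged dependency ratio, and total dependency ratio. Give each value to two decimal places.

Youth dependency ratio: 27.81
Old-age dependency ratio: 17.82
Total dependency ratio: 45.63

Youth dependency ratio = 24103 / 86664 × 100 = 27.81
Old-age dependency ratio = 15444 / 86664 × 100 = 17.82
Total dependency ratio = (24103 + 15444) / 86664 × 100 = 39547 / 86664 × 100 = 45.63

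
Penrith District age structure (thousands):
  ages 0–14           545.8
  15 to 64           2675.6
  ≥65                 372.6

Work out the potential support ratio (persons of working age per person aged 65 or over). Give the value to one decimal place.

Potential support ratio = 2675.6 / 372.6 = 7.2

Potential support ratio: 7.2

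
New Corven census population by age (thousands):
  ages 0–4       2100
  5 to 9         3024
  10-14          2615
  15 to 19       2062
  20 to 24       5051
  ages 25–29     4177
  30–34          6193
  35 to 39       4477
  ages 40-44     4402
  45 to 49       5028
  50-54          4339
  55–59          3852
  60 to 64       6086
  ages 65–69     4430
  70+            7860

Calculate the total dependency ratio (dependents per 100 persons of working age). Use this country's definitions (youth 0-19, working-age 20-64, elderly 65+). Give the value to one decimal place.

Total dependency ratio: 50.7

0–19: 2100 + 3024 + 2615 + 2062 = 9801
20–64: 5051 + 4177 + 6193 + 4477 + 4402 + 5028 + 4339 + 3852 + 6086 = 43605
65+: 4430 + 7860 = 12290
Total dependency ratio = (9801 + 12290) / 43605 × 100 = 22091 / 43605 × 100 = 50.7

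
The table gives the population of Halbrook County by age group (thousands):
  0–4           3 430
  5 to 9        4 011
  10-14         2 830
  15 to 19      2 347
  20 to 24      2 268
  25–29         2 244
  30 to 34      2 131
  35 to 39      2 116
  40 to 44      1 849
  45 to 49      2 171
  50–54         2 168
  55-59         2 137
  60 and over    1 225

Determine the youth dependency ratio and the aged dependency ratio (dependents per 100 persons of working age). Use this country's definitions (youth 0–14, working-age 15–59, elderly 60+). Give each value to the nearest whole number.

0–14: 3 430 + 4 011 + 2 830 = 10 271
15–59: 2 347 + 2 268 + 2 244 + 2 131 + 2 116 + 1 849 + 2 171 + 2 168 + 2 137 = 19 431
60+: 1 225
Youth dependency ratio = 10 271 / 19 431 × 100 = 53
Old-age dependency ratio = 1 225 / 19 431 × 100 = 6

Youth dependency ratio: 53
Old-age dependency ratio: 6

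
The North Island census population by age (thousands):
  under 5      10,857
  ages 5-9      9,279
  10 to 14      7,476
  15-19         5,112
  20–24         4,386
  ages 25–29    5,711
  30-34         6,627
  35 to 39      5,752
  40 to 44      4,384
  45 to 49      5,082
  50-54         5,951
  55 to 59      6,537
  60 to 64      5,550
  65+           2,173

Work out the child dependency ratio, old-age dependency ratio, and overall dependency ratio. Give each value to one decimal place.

0–14: 10,857 + 9,279 + 7,476 = 27,612
15–64: 5,112 + 4,386 + 5,711 + 6,627 + 5,752 + 4,384 + 5,082 + 5,951 + 6,537 + 5,550 = 55,092
65+: 2,173
Youth dependency ratio = 27,612 / 55,092 × 100 = 50.1
Old-age dependency ratio = 2,173 / 55,092 × 100 = 3.9
Total dependency ratio = (27,612 + 2,173) / 55,092 × 100 = 29,785 / 55,092 × 100 = 54.1

Youth dependency ratio: 50.1
Old-age dependency ratio: 3.9
Total dependency ratio: 54.1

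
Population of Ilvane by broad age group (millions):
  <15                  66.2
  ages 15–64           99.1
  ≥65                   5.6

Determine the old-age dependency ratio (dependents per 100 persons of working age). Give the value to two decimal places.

Old-age dependency ratio = 5.6 / 99.1 × 100 = 5.65

Old-age dependency ratio: 5.65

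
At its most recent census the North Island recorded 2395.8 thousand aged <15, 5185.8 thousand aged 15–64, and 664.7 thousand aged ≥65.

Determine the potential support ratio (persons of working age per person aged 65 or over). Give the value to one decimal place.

Potential support ratio = 5185.8 / 664.7 = 7.8

Potential support ratio: 7.8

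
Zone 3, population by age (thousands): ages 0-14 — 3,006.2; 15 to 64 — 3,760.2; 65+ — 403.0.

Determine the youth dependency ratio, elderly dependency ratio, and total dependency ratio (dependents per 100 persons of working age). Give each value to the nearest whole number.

Youth dependency ratio: 80
Old-age dependency ratio: 11
Total dependency ratio: 91

Youth dependency ratio = 3,006.2 / 3,760.2 × 100 = 80
Old-age dependency ratio = 403.0 / 3,760.2 × 100 = 11
Total dependency ratio = (3,006.2 + 403.0) / 3,760.2 × 100 = 3,409.2 / 3,760.2 × 100 = 91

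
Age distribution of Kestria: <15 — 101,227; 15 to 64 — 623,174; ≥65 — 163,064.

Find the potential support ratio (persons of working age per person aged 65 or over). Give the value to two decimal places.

Potential support ratio: 3.82

Potential support ratio = 623,174 / 163,064 = 3.82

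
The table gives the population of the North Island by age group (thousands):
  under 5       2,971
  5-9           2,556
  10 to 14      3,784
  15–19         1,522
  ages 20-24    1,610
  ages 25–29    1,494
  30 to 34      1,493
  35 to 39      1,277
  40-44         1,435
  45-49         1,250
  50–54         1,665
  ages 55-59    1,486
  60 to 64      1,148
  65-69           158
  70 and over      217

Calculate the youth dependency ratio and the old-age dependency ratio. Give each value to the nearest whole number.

0–14: 2,971 + 2,556 + 3,784 = 9,311
15–64: 1,522 + 1,610 + 1,494 + 1,493 + 1,277 + 1,435 + 1,250 + 1,665 + 1,486 + 1,148 = 14,380
65+: 158 + 217 = 375
Youth dependency ratio = 9,311 / 14,380 × 100 = 65
Old-age dependency ratio = 375 / 14,380 × 100 = 3

Youth dependency ratio: 65
Old-age dependency ratio: 3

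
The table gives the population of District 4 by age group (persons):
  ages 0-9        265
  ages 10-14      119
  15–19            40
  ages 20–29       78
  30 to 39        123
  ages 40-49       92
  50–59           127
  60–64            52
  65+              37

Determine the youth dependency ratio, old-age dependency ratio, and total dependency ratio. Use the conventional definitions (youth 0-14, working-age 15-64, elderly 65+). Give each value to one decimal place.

0–14: 265 + 119 = 384
15–64: 40 + 78 + 123 + 92 + 127 + 52 = 512
65+: 37
Youth dependency ratio = 384 / 512 × 100 = 75.0
Old-age dependency ratio = 37 / 512 × 100 = 7.2
Total dependency ratio = (384 + 37) / 512 × 100 = 421 / 512 × 100 = 82.2

Youth dependency ratio: 75.0
Old-age dependency ratio: 7.2
Total dependency ratio: 82.2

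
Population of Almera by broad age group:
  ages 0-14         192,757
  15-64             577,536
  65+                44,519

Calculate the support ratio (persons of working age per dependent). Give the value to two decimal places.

Support ratio = 577,536 / (192,757 + 44,519) = 577,536 / 237,276 = 2.43

Support ratio: 2.43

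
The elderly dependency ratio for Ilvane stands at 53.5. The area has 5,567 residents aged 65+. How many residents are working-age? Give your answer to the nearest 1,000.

Working-age: 10,000

Old-age dependency ratio = elderly / working-age × 100
53.5 = 5,567 / W × 100
⇒ 10,000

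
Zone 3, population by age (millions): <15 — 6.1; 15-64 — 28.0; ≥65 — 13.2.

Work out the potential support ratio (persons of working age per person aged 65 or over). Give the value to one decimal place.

Potential support ratio = 28.0 / 13.2 = 2.1

Potential support ratio: 2.1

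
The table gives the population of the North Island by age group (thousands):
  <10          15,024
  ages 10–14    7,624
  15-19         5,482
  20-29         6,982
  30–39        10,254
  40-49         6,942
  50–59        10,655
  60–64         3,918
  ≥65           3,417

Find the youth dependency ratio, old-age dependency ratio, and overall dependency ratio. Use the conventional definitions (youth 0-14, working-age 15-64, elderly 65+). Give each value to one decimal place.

0–14: 15,024 + 7,624 = 22,648
15–64: 5,482 + 6,982 + 10,254 + 6,942 + 10,655 + 3,918 = 44,233
65+: 3,417
Youth dependency ratio = 22,648 / 44,233 × 100 = 51.2
Old-age dependency ratio = 3,417 / 44,233 × 100 = 7.7
Total dependency ratio = (22,648 + 3,417) / 44,233 × 100 = 26,065 / 44,233 × 100 = 58.9

Youth dependency ratio: 51.2
Old-age dependency ratio: 7.7
Total dependency ratio: 58.9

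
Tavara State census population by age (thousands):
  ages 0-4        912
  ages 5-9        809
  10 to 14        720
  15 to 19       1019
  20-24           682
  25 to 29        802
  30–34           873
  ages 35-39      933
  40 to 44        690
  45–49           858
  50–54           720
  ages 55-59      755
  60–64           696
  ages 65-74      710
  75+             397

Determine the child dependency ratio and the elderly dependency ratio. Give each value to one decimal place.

0–14: 912 + 809 + 720 = 2441
15–64: 1019 + 682 + 802 + 873 + 933 + 690 + 858 + 720 + 755 + 696 = 8028
65+: 710 + 397 = 1107
Youth dependency ratio = 2441 / 8028 × 100 = 30.4
Old-age dependency ratio = 1107 / 8028 × 100 = 13.8

Youth dependency ratio: 30.4
Old-age dependency ratio: 13.8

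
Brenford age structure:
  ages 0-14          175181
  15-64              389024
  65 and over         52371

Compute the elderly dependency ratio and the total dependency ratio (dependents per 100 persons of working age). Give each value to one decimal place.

Old-age dependency ratio = 52371 / 389024 × 100 = 13.5
Total dependency ratio = (175181 + 52371) / 389024 × 100 = 227552 / 389024 × 100 = 58.5

Old-age dependency ratio: 13.5
Total dependency ratio: 58.5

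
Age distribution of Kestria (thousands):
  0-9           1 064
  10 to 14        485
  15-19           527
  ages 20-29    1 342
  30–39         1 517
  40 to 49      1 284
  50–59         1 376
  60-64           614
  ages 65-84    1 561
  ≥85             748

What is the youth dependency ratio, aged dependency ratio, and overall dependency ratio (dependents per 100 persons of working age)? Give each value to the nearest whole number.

0–14: 1 064 + 485 = 1 549
15–64: 527 + 1 342 + 1 517 + 1 284 + 1 376 + 614 = 6 660
65+: 1 561 + 748 = 2 309
Youth dependency ratio = 1 549 / 6 660 × 100 = 23
Old-age dependency ratio = 2 309 / 6 660 × 100 = 35
Total dependency ratio = (1 549 + 2 309) / 6 660 × 100 = 3 858 / 6 660 × 100 = 58

Youth dependency ratio: 23
Old-age dependency ratio: 35
Total dependency ratio: 58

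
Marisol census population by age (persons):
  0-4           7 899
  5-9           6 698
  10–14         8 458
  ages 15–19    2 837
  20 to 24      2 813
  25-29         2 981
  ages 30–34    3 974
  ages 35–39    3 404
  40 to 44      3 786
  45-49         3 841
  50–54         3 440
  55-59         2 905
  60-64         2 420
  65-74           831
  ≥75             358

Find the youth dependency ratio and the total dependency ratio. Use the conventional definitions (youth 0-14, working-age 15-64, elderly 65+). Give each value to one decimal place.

Youth dependency ratio: 71.2
Total dependency ratio: 74.8

0–14: 7 899 + 6 698 + 8 458 = 23 055
15–64: 2 837 + 2 813 + 2 981 + 3 974 + 3 404 + 3 786 + 3 841 + 3 440 + 2 905 + 2 420 = 32 401
65+: 831 + 358 = 1 189
Youth dependency ratio = 23 055 / 32 401 × 100 = 71.2
Total dependency ratio = (23 055 + 1 189) / 32 401 × 100 = 24 244 / 32 401 × 100 = 74.8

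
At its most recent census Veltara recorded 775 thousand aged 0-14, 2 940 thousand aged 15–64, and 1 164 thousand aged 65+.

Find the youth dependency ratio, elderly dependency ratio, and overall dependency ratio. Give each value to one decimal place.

Youth dependency ratio = 775 / 2 940 × 100 = 26.4
Old-age dependency ratio = 1 164 / 2 940 × 100 = 39.6
Total dependency ratio = (775 + 1 164) / 2 940 × 100 = 1 939 / 2 940 × 100 = 66.0

Youth dependency ratio: 26.4
Old-age dependency ratio: 39.6
Total dependency ratio: 66.0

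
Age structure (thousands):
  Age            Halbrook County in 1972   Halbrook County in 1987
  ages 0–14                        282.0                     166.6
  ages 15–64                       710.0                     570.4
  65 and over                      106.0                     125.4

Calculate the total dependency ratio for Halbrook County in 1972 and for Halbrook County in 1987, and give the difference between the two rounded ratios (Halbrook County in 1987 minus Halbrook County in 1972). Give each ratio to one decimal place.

Halbrook County in 1972: (282.0 + 106.0) / 710.0 × 100 = 388.0 / 710.0 × 100 = 54.6
Halbrook County in 1987: (166.6 + 125.4) / 570.4 × 100 = 292.0 / 570.4 × 100 = 51.2

Halbrook County in 1972: 54.6
Halbrook County in 1987: 51.2
Difference: -3.4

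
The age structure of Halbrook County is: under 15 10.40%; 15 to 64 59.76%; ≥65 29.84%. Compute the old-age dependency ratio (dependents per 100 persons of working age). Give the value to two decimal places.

Old-age dependency ratio: 49.93

Old-age dependency ratio = 29.84 / 59.76 × 100 = 49.93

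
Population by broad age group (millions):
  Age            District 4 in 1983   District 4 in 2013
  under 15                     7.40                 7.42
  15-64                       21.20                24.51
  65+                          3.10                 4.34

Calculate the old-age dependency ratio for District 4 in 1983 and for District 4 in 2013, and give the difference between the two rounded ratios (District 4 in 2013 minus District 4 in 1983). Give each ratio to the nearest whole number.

District 4 in 1983: 15
District 4 in 2013: 18
Difference: +3

District 4 in 1983: 3.10 / 21.20 × 100 = 15
District 4 in 2013: 4.34 / 24.51 × 100 = 18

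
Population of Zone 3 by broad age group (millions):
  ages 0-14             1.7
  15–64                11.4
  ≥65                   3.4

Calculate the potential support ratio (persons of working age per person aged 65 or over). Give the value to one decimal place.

Potential support ratio: 3.4

Potential support ratio = 11.4 / 3.4 = 3.4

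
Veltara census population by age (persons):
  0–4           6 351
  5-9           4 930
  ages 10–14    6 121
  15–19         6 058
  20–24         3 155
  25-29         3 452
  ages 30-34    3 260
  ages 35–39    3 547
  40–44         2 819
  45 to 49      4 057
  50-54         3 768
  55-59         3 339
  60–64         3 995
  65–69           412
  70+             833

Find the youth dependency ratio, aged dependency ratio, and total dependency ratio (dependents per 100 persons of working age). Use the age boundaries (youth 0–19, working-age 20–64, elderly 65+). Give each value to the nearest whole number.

Youth dependency ratio: 75
Old-age dependency ratio: 4
Total dependency ratio: 79

0–19: 6 351 + 4 930 + 6 121 + 6 058 = 23 460
20–64: 3 155 + 3 452 + 3 260 + 3 547 + 2 819 + 4 057 + 3 768 + 3 339 + 3 995 = 31 392
65+: 412 + 833 = 1 245
Youth dependency ratio = 23 460 / 31 392 × 100 = 75
Old-age dependency ratio = 1 245 / 31 392 × 100 = 4
Total dependency ratio = (23 460 + 1 245) / 31 392 × 100 = 24 705 / 31 392 × 100 = 79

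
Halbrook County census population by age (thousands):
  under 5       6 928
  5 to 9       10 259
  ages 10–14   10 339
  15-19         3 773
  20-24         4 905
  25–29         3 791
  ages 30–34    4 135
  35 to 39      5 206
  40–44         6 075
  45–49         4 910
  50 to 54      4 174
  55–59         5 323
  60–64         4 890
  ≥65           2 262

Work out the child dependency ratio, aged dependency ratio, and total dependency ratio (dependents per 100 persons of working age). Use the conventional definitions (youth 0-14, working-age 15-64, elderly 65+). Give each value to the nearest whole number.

Youth dependency ratio: 58
Old-age dependency ratio: 5
Total dependency ratio: 63

0–14: 6 928 + 10 259 + 10 339 = 27 526
15–64: 3 773 + 4 905 + 3 791 + 4 135 + 5 206 + 6 075 + 4 910 + 4 174 + 5 323 + 4 890 = 47 182
65+: 2 262
Youth dependency ratio = 27 526 / 47 182 × 100 = 58
Old-age dependency ratio = 2 262 / 47 182 × 100 = 5
Total dependency ratio = (27 526 + 2 262) / 47 182 × 100 = 29 788 / 47 182 × 100 = 63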